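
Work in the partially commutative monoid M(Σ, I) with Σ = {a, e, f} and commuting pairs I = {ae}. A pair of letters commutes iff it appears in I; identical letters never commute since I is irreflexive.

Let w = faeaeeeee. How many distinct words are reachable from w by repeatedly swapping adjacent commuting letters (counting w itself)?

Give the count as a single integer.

drop 0:f onto floor
drop 1:a onto {0:f}
drop 2:e onto {0:f}
drop 3:a onto {1:a}
drop 4:e onto {2:e}
drop 5:e onto {4:e}
drop 6:e onto {5:e}
drop 7:e onto {6:e}
drop 8:e onto {7:e}
ground layer = {0:f}
drop-orders for the pieces not yet dropped (sum over which currently-grounded one goes next):
  1 to go: {3} 1  {8} 1
  2 to go: {1,3} 1  {3,8} 2  {7,8} 1
  3 to go: {1,3,8} 3  {3,7,8} 3  {6,7,8} 1
  4 to go: {1,3,7,8} 6  {3,6,7,8} 4  {5,6,7,8} 1
  5 to go: {1,3,6,7,8} 10  {3,5,6,7,8} 5  {4,5,6,7,8} 1
  6 to go: {1,3,5,6,7,8} 15  {2,4,5,6,7,8} 1  {3,4,5,6,7,8} 6
  7 to go: {1,3,4,5,6,7,8} 21  {2,3,4,5,6,7,8} 7
  if 0:f drops first: 28 orders

28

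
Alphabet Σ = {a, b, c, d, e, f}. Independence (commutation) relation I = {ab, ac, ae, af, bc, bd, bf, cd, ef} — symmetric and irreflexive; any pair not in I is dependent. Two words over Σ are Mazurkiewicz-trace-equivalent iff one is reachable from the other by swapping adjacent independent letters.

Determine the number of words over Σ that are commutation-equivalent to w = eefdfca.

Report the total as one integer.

piece 0:e — minimal
piece 1:e rests on {0:e}
piece 2:f — minimal
piece 3:d rests on {1:e, 2:f}
piece 4:f rests on {3:d}
piece 5:c rests on {4:f}
piece 6:a rests on {3:d}
minimal pieces: {0:e, 2:f}
ways to finish when only these pieces remain (= sum over removing one remaining piece with nothing left below it):
  1 left: {5}→1  {6}→1
  2 left: {4,5}→1  {5,6}→2
  3 left: {4,5,6}→3
  4 left: {3,4,5,6}→3
  5 left: {1,3,4,5,6}→3  {2,3,4,5,6}→3
  placing 0:e first → 6 extensions
  placing 2:f first → 3 extensions
total linear extensions = 9

9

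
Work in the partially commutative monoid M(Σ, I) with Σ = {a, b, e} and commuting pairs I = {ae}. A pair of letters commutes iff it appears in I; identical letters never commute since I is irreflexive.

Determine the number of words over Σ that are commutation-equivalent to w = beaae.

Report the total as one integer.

#0=b has no predecessor
#1=e depends on [0:b]
#2=a depends on [0:b]
#3=a depends on [2:a]
#4=e depends on [1:e]
sources: [0:b]
N(rest) = Σ N(rest − s) over sources s of rest; N(one piece) = 1:
  size 1 → [3]=1  [4]=1
  size 2 → [1,4]=1  [2,3]=1  [3,4]=2
  size 3 → [1,3,4]=3  [2,3,4]=3
  first=0(b) contributes 6

6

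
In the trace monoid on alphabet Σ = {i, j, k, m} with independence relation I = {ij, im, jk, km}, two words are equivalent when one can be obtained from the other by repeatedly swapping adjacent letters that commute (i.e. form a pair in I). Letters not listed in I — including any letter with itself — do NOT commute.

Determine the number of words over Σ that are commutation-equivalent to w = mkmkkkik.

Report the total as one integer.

28

drop 0:m onto floor
drop 1:k onto floor
drop 2:m onto {0:m}
drop 3:k onto {1:k}
drop 4:k onto {3:k}
drop 5:k onto {4:k}
drop 6:i onto {5:k}
drop 7:k onto {6:i}
ground layer = {0:m, 1:k}
drop-orders for the pieces not yet dropped (sum over which currently-grounded one goes next):
  1 to go: {2} 1  {7} 1
  2 to go: {0,2} 1  {2,7} 2  {6,7} 1
  3 to go: {0,2,7} 3  {2,6,7} 3  {5,6,7} 1
  4 to go: {0,2,6,7} 6  {2,5,6,7} 4  {4,5,6,7} 1
  5 to go: {0,2,5,6,7} 10  {2,4,5,6,7} 5  {3,4,5,6,7} 1
  6 to go: {0,2,4,5,6,7} 15  {1,3,4,5,6,7} 1  {2,3,4,5,6,7} 6
  if 0:m drops first: 7 orders
  if 1:k drops first: 21 orders
heap linearizations: 28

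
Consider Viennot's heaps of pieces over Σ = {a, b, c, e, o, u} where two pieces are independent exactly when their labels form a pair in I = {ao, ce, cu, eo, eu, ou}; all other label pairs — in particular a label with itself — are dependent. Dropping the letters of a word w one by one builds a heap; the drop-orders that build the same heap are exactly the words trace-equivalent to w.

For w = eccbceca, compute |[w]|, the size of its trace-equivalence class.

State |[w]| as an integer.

9

#0=e has no predecessor
#1=c has no predecessor
#2=c depends on [1:c]
#3=b depends on [0:e, 2:c]
#4=c depends on [3:b]
#5=e depends on [3:b]
#6=c depends on [4:c]
#7=a depends on [5:e, 6:c]
sources: [0:e, 1:c]
N(rest) = Σ N(rest − s) over sources s of rest; N(one piece) = 1:
  size 1 → [7]=1
  size 2 → [5,7]=1  [6,7]=1
  size 3 → [4,6,7]=1  [5,6,7]=2
  size 4 → [4,5,6,7]=3
  size 5 → [3,4,5,6,7]=3
  size 6 → [0,3,4,5,6,7]=3  [2,3,4,5,6,7]=3
  first=0(e) contributes 3
  first=1(c) contributes 6
|[w]| = 9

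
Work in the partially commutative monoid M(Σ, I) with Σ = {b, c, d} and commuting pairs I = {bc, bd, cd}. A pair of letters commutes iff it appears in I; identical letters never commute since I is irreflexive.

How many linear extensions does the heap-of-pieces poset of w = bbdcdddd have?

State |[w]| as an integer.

0(b) covers ∅
1(b) covers 0:b
2(d) covers ∅
3(c) covers ∅
4(d) covers 2:d
5(d) covers 4:d
6(d) covers 5:d
7(d) covers 6:d
floor of heap: 0:b, 2:d, 3:c
completions by unplaced set U, small U first (add the entries for U minus each lowest piece of U):
  |U|=1: {1}:1  {3}:1  {7}:1
  |U|=2: {0,1}:1  {1,3}:2  {1,7}:2  {3,7}:2  {6,7}:1
  |U|=3: {0,1,3}:3  {0,1,7}:3  {1,3,7}:6  {1,6,7}:3  {3,6,7}:3  {5,6,7}:1
  |U|=4: {0,1,3,7}:12  {0,1,6,7}:6  {1,3,6,7}:12  {1,5,6,7}:4  {3,5,6,7}:4  {4,5,6,7}:1
  |U|=5: {0,1,3,6,7}:30  {0,1,5,6,7}:10  {1,3,5,6,7}:20  {1,4,5,6,7}:5  {2,4,5,6,7}:1  {3,4,5,6,7}:5
  |U|=6: {0,1,3,5,6,7}:60  {0,1,4,5,6,7}:15  {1,2,4,5,6,7}:6  {1,3,4,5,6,7}:30  {2,3,4,5,6,7}:6
  start at 0(b): 42
  start at 2(d): 105
  start at 3(c): 21
sum over floor = 168

168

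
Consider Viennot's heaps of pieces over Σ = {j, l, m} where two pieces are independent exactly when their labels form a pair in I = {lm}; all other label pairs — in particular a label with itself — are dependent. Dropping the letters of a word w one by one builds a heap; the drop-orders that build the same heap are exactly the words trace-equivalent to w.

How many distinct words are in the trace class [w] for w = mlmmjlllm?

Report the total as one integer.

piece 0:m — minimal
piece 1:l — minimal
piece 2:m rests on {0:m}
piece 3:m rests on {2:m}
piece 4:j rests on {1:l, 3:m}
piece 5:l rests on {4:j}
piece 6:l rests on {5:l}
piece 7:l rests on {6:l}
piece 8:m rests on {4:j}
minimal pieces: {0:m, 1:l}
ways to finish when only these pieces remain (= sum over removing one remaining piece with nothing left below it):
  1 left: {7}→1  {8}→1
  2 left: {6,7}→1  {7,8}→2
  3 left: {5,6,7}→1  {6,7,8}→3
  4 left: {5,6,7,8}→4
  5 left: {4,5,6,7,8}→4
  6 left: {1,4,5,6,7,8}→4  {3,4,5,6,7,8}→4
  7 left: {1,3,4,5,6,7,8}→8  {2,3,4,5,6,7,8}→4
  placing 0:m first → 12 extensions
  placing 1:l first → 4 extensions
total linear extensions = 16

16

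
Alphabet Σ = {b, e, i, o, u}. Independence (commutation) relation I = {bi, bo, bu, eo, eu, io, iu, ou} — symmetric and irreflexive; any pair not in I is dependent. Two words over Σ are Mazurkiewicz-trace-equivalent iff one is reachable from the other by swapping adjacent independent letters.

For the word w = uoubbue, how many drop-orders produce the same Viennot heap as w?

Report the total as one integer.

140

0(u) covers ∅
1(o) covers ∅
2(u) covers 0:u
3(b) covers ∅
4(b) covers 3:b
5(u) covers 2:u
6(e) covers 4:b
floor of heap: 0:u, 1:o, 3:b
completions by unplaced set U, small U first (add the entries for U minus each lowest piece of U):
  |U|=1: {1}:1  {5}:1  {6}:1
  |U|=2: {1,5}:2  {1,6}:2  {2,5}:1  {4,6}:1  {5,6}:2
  |U|=3: {0,2,5}:1  {1,2,5}:3  {1,4,6}:3  {1,5,6}:6  {2,5,6}:3  {3,4,6}:1  {4,5,6}:3
  |U|=4: {0,1,2,5}:4  {0,2,5,6}:4  {1,2,5,6}:12  {1,3,4,6}:4  {1,4,5,6}:12  {2,4,5,6}:6  {3,4,5,6}:4
  |U|=5: {0,1,2,5,6}:20  {0,2,4,5,6}:10  {1,2,4,5,6}:30  {1,3,4,5,6}:20  {2,3,4,5,6}:10
  start at 0(u): 60
  start at 1(o): 20
  start at 3(b): 60
sum over floor = 140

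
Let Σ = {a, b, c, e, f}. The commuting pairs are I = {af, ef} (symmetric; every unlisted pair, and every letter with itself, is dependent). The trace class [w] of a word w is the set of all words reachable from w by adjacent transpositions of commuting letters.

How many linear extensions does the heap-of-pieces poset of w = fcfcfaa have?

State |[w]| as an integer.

0(f) covers ∅
1(c) covers 0:f
2(f) covers 1:c
3(c) covers 2:f
4(f) covers 3:c
5(a) covers 3:c
6(a) covers 5:a
floor of heap: 0:f
completions by unplaced set U, small U first (add the entries for U minus each lowest piece of U):
  |U|=1: {4}:1  {6}:1
  |U|=2: {4,6}:2  {5,6}:1
  |U|=3: {4,5,6}:3
  |U|=4: {3,4,5,6}:3
  |U|=5: {2,3,4,5,6}:3
  start at 0(f): 3

3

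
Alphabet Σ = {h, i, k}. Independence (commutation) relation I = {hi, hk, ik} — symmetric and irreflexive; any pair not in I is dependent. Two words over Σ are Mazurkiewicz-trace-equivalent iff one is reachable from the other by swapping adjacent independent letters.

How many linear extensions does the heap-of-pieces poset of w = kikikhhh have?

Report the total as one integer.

piece 0:k — minimal
piece 1:i — minimal
piece 2:k rests on {0:k}
piece 3:i rests on {1:i}
piece 4:k rests on {2:k}
piece 5:h — minimal
piece 6:h rests on {5:h}
piece 7:h rests on {6:h}
minimal pieces: {0:k, 1:i, 5:h}
ways to finish when only these pieces remain (= sum over removing one remaining piece with nothing left below it):
  1 left: {3}→1  {4}→1  {7}→1
  2 left: {1,3}→1  {2,4}→1  {3,4}→2  {3,7}→2  {4,7}→2  {6,7}→1
  3 left: {0,2,4}→1  {1,3,4}→3  {1,3,7}→3  {2,3,4}→3  {2,4,7}→3  {3,4,7}→6  {3,6,7}→3  {4,6,7}→3  {5,6,7}→1
  4 left: {0,2,3,4}→4  {0,2,4,7}→4  {1,2,3,4}→6  {1,3,4,7}→12  {1,3,6,7}→6  {2,3,4,7}→12  {2,4,6,7}→6  {3,4,6,7}→12  {3,5,6,7}→4  {4,5,6,7}→4
  5 left: {0,1,2,3,4}→10  {0,2,3,4,7}→20  {0,2,4,6,7}→10  {1,2,3,4,7}→30  {1,3,4,6,7}→30  {1,3,5,6,7}→10  {2,3,4,6,7}→30  {2,4,5,6,7}→10  {3,4,5,6,7}→20
  6 left: {0,1,2,3,4,7}→60  {0,2,3,4,6,7}→60  {0,2,4,5,6,7}→20  {1,2,3,4,6,7}→90  {1,3,4,5,6,7}→60  {2,3,4,5,6,7}→60
  placing 0:k first → 210 extensions
  placing 1:i first → 140 extensions
  placing 5:h first → 210 extensions
total linear extensions = 560

560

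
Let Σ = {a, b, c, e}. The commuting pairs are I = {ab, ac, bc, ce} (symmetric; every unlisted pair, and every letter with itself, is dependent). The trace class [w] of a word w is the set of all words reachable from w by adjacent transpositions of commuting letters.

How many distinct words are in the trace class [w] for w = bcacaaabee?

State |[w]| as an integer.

675

0(b) covers ∅
1(c) covers ∅
2(a) covers ∅
3(c) covers 1:c
4(a) covers 2:a
5(a) covers 4:a
6(a) covers 5:a
7(b) covers 0:b
8(e) covers 6:a, 7:b
9(e) covers 8:e
floor of heap: 0:b, 1:c, 2:a
completions by unplaced set U, small U first (add the entries for U minus each lowest piece of U):
  |U|=1: {3}:1  {9}:1
  |U|=2: {1,3}:1  {3,9}:2  {8,9}:1
  |U|=3: {1,3,9}:3  {3,8,9}:3  {6,8,9}:1  {7,8,9}:1
  |U|=4: {0,7,8,9}:1  {1,3,8,9}:6  {3,6,8,9}:4  {3,7,8,9}:4  {5,6,8,9}:1  {6,7,8,9}:2
  |U|=5: {0,3,7,8,9}:5  {0,6,7,8,9}:3  {1,3,6,8,9}:10  {1,3,7,8,9}:10  {3,5,6,8,9}:5  {3,6,7,8,9}:10  {4,5,6,8,9}:1  {5,6,7,8,9}:3
  |U|=6: {0,1,3,7,8,9}:15  {0,3,6,7,8,9}:18  {0,5,6,7,8,9}:6  {1,3,5,6,8,9}:15  {1,3,6,7,8,9}:30  {2,4,5,6,8,9}:1  {3,4,5,6,8,9}:6  {3,5,6,7,8,9}:18  {4,5,6,7,8,9}:4
  |U|=7: {0,1,3,6,7,8,9}:63  {0,3,5,6,7,8,9}:42  {0,4,5,6,7,8,9}:10  {1,3,4,5,6,8,9}:21  {1,3,5,6,7,8,9}:63  {2,3,4,5,6,8,9}:7  {2,4,5,6,7,8,9}:5  {3,4,5,6,7,8,9}:28
  |U|=8: {0,1,3,5,6,7,8,9}:168  {0,2,4,5,6,7,8,9}:15  {0,3,4,5,6,7,8,9}:80  {1,2,3,4,5,6,8,9}:28  {1,3,4,5,6,7,8,9}:112  {2,3,4,5,6,7,8,9}:40
  start at 0(b): 180
  start at 1(c): 135
  start at 2(a): 360
sum over floor = 675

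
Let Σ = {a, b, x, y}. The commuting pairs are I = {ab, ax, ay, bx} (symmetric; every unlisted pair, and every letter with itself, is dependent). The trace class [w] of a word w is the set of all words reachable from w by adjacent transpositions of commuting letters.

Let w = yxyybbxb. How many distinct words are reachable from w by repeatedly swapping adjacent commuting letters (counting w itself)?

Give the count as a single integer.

4

drop 0:y onto floor
drop 1:x onto {0:y}
drop 2:y onto {1:x}
drop 3:y onto {2:y}
drop 4:b onto {3:y}
drop 5:b onto {4:b}
drop 6:x onto {3:y}
drop 7:b onto {5:b}
ground layer = {0:y}
drop-orders for the pieces not yet dropped (sum over which currently-grounded one goes next):
  1 to go: {6} 1  {7} 1
  2 to go: {5,7} 1  {6,7} 2
  3 to go: {4,5,7} 1  {5,6,7} 3
  4 to go: {4,5,6,7} 4
  5 to go: {3,4,5,6,7} 4
  6 to go: {2,3,4,5,6,7} 4
  if 0:y drops first: 4 orders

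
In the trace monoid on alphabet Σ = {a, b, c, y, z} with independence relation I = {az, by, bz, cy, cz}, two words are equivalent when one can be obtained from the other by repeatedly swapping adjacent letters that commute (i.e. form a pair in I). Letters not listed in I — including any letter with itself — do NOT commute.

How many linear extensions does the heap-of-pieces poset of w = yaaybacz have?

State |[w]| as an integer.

piece 0:y — minimal
piece 1:a rests on {0:y}
piece 2:a rests on {1:a}
piece 3:y rests on {2:a}
piece 4:b rests on {2:a}
piece 5:a rests on {3:y, 4:b}
piece 6:c rests on {5:a}
piece 7:z rests on {3:y}
minimal pieces: {0:y}
ways to finish when only these pieces remain (= sum over removing one remaining piece with nothing left below it):
  1 left: {6}→1  {7}→1
  2 left: {5,6}→1  {6,7}→2
  3 left: {4,5,6}→1  {5,6,7}→3
  4 left: {3,5,6,7}→3  {4,5,6,7}→4
  5 left: {3,4,5,6,7}→7
  6 left: {2,3,4,5,6,7}→7
  placing 0:y first → 7 extensions

7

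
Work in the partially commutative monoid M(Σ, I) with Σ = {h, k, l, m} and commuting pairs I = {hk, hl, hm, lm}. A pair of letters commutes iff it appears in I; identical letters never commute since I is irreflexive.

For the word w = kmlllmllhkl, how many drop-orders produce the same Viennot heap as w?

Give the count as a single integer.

231

#0=k has no predecessor
#1=m depends on [0:k]
#2=l depends on [0:k]
#3=l depends on [2:l]
#4=l depends on [3:l]
#5=m depends on [1:m]
#6=l depends on [4:l]
#7=l depends on [6:l]
#8=h has no predecessor
#9=k depends on [5:m, 7:l]
#10=l depends on [9:k]
sources: [0:k, 8:h]
N(rest) = Σ N(rest − s) over sources s of rest; N(one piece) = 1:
  size 1 → [8]=1  [10]=1
  size 2 → [8,10]=2  [9,10]=1
  size 3 → [5,9,10]=1  [7,9,10]=1  [8,9,10]=3
  size 4 → [1,5,9,10]=1  [5,7,9,10]=2  [5,8,9,10]=4  [6,7,9,10]=1  [7,8,9,10]=4
  size 5 → [1,5,7,9,10]=3  [1,5,8,9,10]=5  [4,6,7,9,10]=1  [5,6,7,9,10]=3  [5,7,8,9,10]=10  [6,7,8,9,10]=5
  size 6 → [1,5,6,7,9,10]=6  [1,5,7,8,9,10]=18  [3,4,6,7,9,10]=1  [4,5,6,7,9,10]=4  [4,6,7,8,9,10]=6  [5,6,7,8,9,10]=18
  size 7 → [1,4,5,6,7,9,10]=10  [1,5,6,7,8,9,10]=42  [2,3,4,6,7,9,10]=1  [3,4,5,6,7,9,10]=5  [3,4,6,7,8,9,10]=7  [4,5,6,7,8,9,10]=28
  size 8 → [1,3,4,5,6,7,9,10]=15  [1,4,5,6,7,8,9,10]=80  [2,3,4,5,6,7,9,10]=6  [2,3,4,6,7,8,9,10]=8  [3,4,5,6,7,8,9,10]=40
  size 9 → [1,2,3,4,5,6,7,9,10]=21  [1,3,4,5,6,7,8,9,10]=135  [2,3,4,5,6,7,8,9,10]=54
  first=0(k) contributes 210
  first=8(h) contributes 21
|[w]| = 231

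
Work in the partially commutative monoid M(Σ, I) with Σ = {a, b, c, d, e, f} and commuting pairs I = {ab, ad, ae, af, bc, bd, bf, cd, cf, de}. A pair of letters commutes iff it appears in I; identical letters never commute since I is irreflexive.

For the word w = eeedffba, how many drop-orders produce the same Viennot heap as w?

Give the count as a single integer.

piece 0:e — minimal
piece 1:e rests on {0:e}
piece 2:e rests on {1:e}
piece 3:d — minimal
piece 4:f rests on {2:e, 3:d}
piece 5:f rests on {4:f}
piece 6:b rests on {2:e}
piece 7:a — minimal
minimal pieces: {0:e, 3:d, 7:a}
ways to finish when only these pieces remain (= sum over removing one remaining piece with nothing left below it):
  1 left: {5}→1  {6}→1  {7}→1
  2 left: {4,5}→1  {5,6}→2  {5,7}→2  {6,7}→2
  3 left: {3,4,5}→1  {4,5,6}→3  {4,5,7}→3  {5,6,7}→6
  4 left: {2,4,5,6}→3  {3,4,5,6}→4  {3,4,5,7}→4  {4,5,6,7}→12
  5 left: {1,2,4,5,6}→3  {2,3,4,5,6}→7  {2,4,5,6,7}→15  {3,4,5,6,7}→20
  6 left: {0,1,2,4,5,6}→3  {1,2,3,4,5,6}→10  {1,2,4,5,6,7}→18  {2,3,4,5,6,7}→42
  placing 0:e first → 70 extensions
  placing 3:d first → 21 extensions
  placing 7:a first → 13 extensions
total linear extensions = 104

104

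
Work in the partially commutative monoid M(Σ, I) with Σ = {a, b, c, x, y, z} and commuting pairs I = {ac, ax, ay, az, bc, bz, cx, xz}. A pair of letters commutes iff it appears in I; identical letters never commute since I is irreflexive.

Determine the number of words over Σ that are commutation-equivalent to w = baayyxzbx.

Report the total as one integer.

drop 0:b onto floor
drop 1:a onto {0:b}
drop 2:a onto {1:a}
drop 3:y onto {0:b}
drop 4:y onto {3:y}
drop 5:x onto {4:y}
drop 6:z onto {4:y}
drop 7:b onto {2:a, 5:x}
drop 8:x onto {7:b}
ground layer = {0:b}
drop-orders for the pieces not yet dropped (sum over which currently-grounded one goes next):
  1 to go: {6} 1  {8} 1
  2 to go: {6,8} 2  {7,8} 1
  3 to go: {2,7,8} 1  {5,7,8} 1  {6,7,8} 3
  4 to go: {1,2,7,8} 1  {2,5,7,8} 2  {2,6,7,8} 4  {5,6,7,8} 4
  5 to go: {1,2,5,7,8} 3  {1,2,6,7,8} 5  {2,5,6,7,8} 10  {4,5,6,7,8} 4
  6 to go: {1,2,5,6,7,8} 18  {2,4,5,6,7,8} 14  {3,4,5,6,7,8} 4
  7 to go: {1,2,4,5,6,7,8} 32  {2,3,4,5,6,7,8} 18
  if 0:b drops first: 50 orders

50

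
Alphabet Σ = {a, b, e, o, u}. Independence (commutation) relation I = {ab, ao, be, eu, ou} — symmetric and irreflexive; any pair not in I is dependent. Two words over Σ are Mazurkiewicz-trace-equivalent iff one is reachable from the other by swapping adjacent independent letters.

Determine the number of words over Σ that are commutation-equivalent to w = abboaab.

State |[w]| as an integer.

0(a) covers ∅
1(b) covers ∅
2(b) covers 1:b
3(o) covers 2:b
4(a) covers 0:a
5(a) covers 4:a
6(b) covers 3:o
floor of heap: 0:a, 1:b
completions by unplaced set U, small U first (add the entries for U minus each lowest piece of U):
  |U|=1: {5}:1  {6}:1
  |U|=2: {3,6}:1  {4,5}:1  {5,6}:2
  |U|=3: {0,4,5}:1  {2,3,6}:1  {3,5,6}:3  {4,5,6}:3
  |U|=4: {0,4,5,6}:4  {1,2,3,6}:1  {2,3,5,6}:4  {3,4,5,6}:6
  |U|=5: {0,3,4,5,6}:10  {1,2,3,5,6}:5  {2,3,4,5,6}:10
  start at 0(a): 15
  start at 1(b): 20
sum over floor = 35

35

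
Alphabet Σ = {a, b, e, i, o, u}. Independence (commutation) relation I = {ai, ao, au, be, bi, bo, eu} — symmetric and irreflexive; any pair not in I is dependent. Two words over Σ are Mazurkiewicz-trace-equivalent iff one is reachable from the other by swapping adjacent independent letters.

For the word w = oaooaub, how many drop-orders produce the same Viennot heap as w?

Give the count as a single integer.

15

0(o) covers ∅
1(a) covers ∅
2(o) covers 0:o
3(o) covers 2:o
4(a) covers 1:a
5(u) covers 3:o
6(b) covers 4:a, 5:u
floor of heap: 0:o, 1:a
completions by unplaced set U, small U first (add the entries for U minus each lowest piece of U):
  |U|=1: {6}:1
  |U|=2: {4,6}:1  {5,6}:1
  |U|=3: {1,4,6}:1  {3,5,6}:1  {4,5,6}:2
  |U|=4: {1,4,5,6}:3  {2,3,5,6}:1  {3,4,5,6}:3
  |U|=5: {0,2,3,5,6}:1  {1,3,4,5,6}:6  {2,3,4,5,6}:4
  start at 0(o): 10
  start at 1(a): 5
sum over floor = 15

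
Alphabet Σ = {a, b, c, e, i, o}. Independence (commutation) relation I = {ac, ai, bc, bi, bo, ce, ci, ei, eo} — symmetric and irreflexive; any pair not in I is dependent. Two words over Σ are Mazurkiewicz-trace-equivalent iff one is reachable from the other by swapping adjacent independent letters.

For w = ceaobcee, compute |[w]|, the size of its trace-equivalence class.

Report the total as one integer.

40

piece 0:c — minimal
piece 1:e — minimal
piece 2:a rests on {1:e}
piece 3:o rests on {0:c, 2:a}
piece 4:b rests on {2:a}
piece 5:c rests on {3:o}
piece 6:e rests on {4:b}
piece 7:e rests on {6:e}
minimal pieces: {0:c, 1:e}
ways to finish when only these pieces remain (= sum over removing one remaining piece with nothing left below it):
  1 left: {5}→1  {7}→1
  2 left: {3,5}→1  {5,7}→2  {6,7}→1
  3 left: {0,3,5}→1  {3,5,7}→3  {4,6,7}→1  {5,6,7}→3
  4 left: {0,3,5,7}→4  {3,5,6,7}→6  {4,5,6,7}→4
  5 left: {0,3,5,6,7}→10  {3,4,5,6,7}→10
  6 left: {0,3,4,5,6,7}→20  {2,3,4,5,6,7}→10
  placing 0:c first → 10 extensions
  placing 1:e first → 30 extensions
total linear extensions = 40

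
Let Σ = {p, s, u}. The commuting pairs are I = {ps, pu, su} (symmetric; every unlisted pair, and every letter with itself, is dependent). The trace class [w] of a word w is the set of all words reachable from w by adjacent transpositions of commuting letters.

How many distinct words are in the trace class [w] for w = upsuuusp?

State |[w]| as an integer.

piece 0:u — minimal
piece 1:p — minimal
piece 2:s — minimal
piece 3:u rests on {0:u}
piece 4:u rests on {3:u}
piece 5:u rests on {4:u}
piece 6:s rests on {2:s}
piece 7:p rests on {1:p}
minimal pieces: {0:u, 1:p, 2:s}
ways to finish when only these pieces remain (= sum over removing one remaining piece with nothing left below it):
  1 left: {5}→1  {6}→1  {7}→1
  2 left: {1,7}→1  {2,6}→1  {4,5}→1  {5,6}→2  {5,7}→2  {6,7}→2
  3 left: {1,5,7}→3  {1,6,7}→3  {2,5,6}→3  {2,6,7}→3  {3,4,5}→1  {4,5,6}→3  {4,5,7}→3  {5,6,7}→6
  4 left: {0,3,4,5}→1  {1,2,6,7}→6  {1,4,5,7}→6  {1,5,6,7}→12  {2,4,5,6}→6  {2,5,6,7}→12  {3,4,5,6}→4  {3,4,5,7}→4  {4,5,6,7}→12
  5 left: {0,3,4,5,6}→5  {0,3,4,5,7}→5  {1,2,5,6,7}→30  {1,3,4,5,7}→10  {1,4,5,6,7}→30  {2,3,4,5,6}→10  {2,4,5,6,7}→30  {3,4,5,6,7}→20
  6 left: {0,1,3,4,5,7}→15  {0,2,3,4,5,6}→15  {0,3,4,5,6,7}→30  {1,2,4,5,6,7}→90  {1,3,4,5,6,7}→60  {2,3,4,5,6,7}→60
  placing 0:u first → 210 extensions
  placing 1:p first → 105 extensions
  placing 2:s first → 105 extensions
total linear extensions = 420

420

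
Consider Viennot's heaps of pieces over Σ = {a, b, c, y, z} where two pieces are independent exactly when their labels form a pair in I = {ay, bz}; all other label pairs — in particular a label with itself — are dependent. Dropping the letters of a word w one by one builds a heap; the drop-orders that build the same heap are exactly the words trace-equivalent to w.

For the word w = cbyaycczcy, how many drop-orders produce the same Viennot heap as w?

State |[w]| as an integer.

drop 0:c onto floor
drop 1:b onto {0:c}
drop 2:y onto {1:b}
drop 3:a onto {1:b}
drop 4:y onto {2:y}
drop 5:c onto {3:a, 4:y}
drop 6:c onto {5:c}
drop 7:z onto {6:c}
drop 8:c onto {7:z}
drop 9:y onto {8:c}
ground layer = {0:c}
drop-orders for the pieces not yet dropped (sum over which currently-grounded one goes next):
  1 to go: {9} 1
  2 to go: {8,9} 1
  3 to go: {7,8,9} 1
  4 to go: {6,7,8,9} 1
  5 to go: {5,6,7,8,9} 1
  6 to go: {3,5,6,7,8,9} 1  {4,5,6,7,8,9} 1
  7 to go: {2,4,5,6,7,8,9} 1  {3,4,5,6,7,8,9} 2
  8 to go: {2,3,4,5,6,7,8,9} 3
  if 0:c drops first: 3 orders

3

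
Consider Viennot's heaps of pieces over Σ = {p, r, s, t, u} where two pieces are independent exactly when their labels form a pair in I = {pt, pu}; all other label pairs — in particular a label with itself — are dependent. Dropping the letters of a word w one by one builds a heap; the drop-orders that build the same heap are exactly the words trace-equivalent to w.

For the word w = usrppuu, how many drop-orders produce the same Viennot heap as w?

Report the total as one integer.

#0=u has no predecessor
#1=s depends on [0:u]
#2=r depends on [1:s]
#3=p depends on [2:r]
#4=p depends on [3:p]
#5=u depends on [2:r]
#6=u depends on [5:u]
sources: [0:u]
N(rest) = Σ N(rest − s) over sources s of rest; N(one piece) = 1:
  size 1 → [4]=1  [6]=1
  size 2 → [3,4]=1  [4,6]=2  [5,6]=1
  size 3 → [3,4,6]=3  [4,5,6]=3
  size 4 → [3,4,5,6]=6
  size 5 → [2,3,4,5,6]=6
  first=0(u) contributes 6

6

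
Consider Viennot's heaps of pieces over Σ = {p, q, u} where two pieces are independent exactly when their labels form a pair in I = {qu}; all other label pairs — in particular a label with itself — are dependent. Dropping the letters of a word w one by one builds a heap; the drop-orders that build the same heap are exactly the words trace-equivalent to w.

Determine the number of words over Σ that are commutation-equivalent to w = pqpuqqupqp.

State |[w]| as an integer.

piece 0:p — minimal
piece 1:q rests on {0:p}
piece 2:p rests on {1:q}
piece 3:u rests on {2:p}
piece 4:q rests on {2:p}
piece 5:q rests on {4:q}
piece 6:u rests on {3:u}
piece 7:p rests on {5:q, 6:u}
piece 8:q rests on {7:p}
piece 9:p rests on {8:q}
minimal pieces: {0:p}
ways to finish when only these pieces remain (= sum over removing one remaining piece with nothing left below it):
  1 left: {9}→1
  2 left: {8,9}→1
  3 left: {7,8,9}→1
  4 left: {5,7,8,9}→1  {6,7,8,9}→1
  5 left: {3,6,7,8,9}→1  {4,5,7,8,9}→1  {5,6,7,8,9}→2
  6 left: {3,5,6,7,8,9}→3  {4,5,6,7,8,9}→3
  7 left: {3,4,5,6,7,8,9}→6
  8 left: {2,3,4,5,6,7,8,9}→6
  placing 0:p first → 6 extensions

6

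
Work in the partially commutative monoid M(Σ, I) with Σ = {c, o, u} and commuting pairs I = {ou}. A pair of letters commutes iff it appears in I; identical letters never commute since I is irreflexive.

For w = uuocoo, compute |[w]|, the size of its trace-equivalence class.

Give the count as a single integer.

3

#0=u has no predecessor
#1=u depends on [0:u]
#2=o has no predecessor
#3=c depends on [1:u, 2:o]
#4=o depends on [3:c]
#5=o depends on [4:o]
sources: [0:u, 2:o]
N(rest) = Σ N(rest − s) over sources s of rest; N(one piece) = 1:
  size 1 → [5]=1
  size 2 → [4,5]=1
  size 3 → [3,4,5]=1
  size 4 → [1,3,4,5]=1  [2,3,4,5]=1
  first=0(u) contributes 2
  first=2(o) contributes 1
|[w]| = 3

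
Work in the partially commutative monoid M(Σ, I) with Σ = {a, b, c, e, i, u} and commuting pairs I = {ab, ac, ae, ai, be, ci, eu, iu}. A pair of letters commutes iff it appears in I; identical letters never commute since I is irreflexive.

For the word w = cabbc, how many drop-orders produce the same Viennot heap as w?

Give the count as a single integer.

drop 0:c onto floor
drop 1:a onto floor
drop 2:b onto {0:c}
drop 3:b onto {2:b}
drop 4:c onto {3:b}
ground layer = {0:c, 1:a}
drop-orders for the pieces not yet dropped (sum over which currently-grounded one goes next):
  1 to go: {1} 1  {4} 1
  2 to go: {1,4} 2  {3,4} 1
  3 to go: {1,3,4} 3  {2,3,4} 1
  if 0:c drops first: 4 orders
  if 1:a drops first: 1 orders
heap linearizations: 5

5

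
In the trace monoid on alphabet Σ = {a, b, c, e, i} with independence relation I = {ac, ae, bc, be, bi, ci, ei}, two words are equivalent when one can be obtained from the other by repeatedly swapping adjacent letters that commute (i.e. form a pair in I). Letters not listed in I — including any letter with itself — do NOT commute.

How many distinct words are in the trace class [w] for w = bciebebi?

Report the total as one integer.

#0=b has no predecessor
#1=c has no predecessor
#2=i has no predecessor
#3=e depends on [1:c]
#4=b depends on [0:b]
#5=e depends on [3:e]
#6=b depends on [4:b]
#7=i depends on [2:i]
sources: [0:b, 1:c, 2:i]
N(rest) = Σ N(rest − s) over sources s of rest; N(one piece) = 1:
  size 1 → [5]=1  [6]=1  [7]=1
  size 2 → [2,7]=1  [3,5]=1  [4,6]=1  [5,6]=2  [5,7]=2  [6,7]=2
  size 3 → [0,4,6]=1  [1,3,5]=1  [2,5,7]=3  [2,6,7]=3  [3,5,6]=3  [3,5,7]=3  [4,5,6]=3  [4,6,7]=3  [5,6,7]=6
  size 4 → [0,4,5,6]=4  [0,4,6,7]=4  [1,3,5,6]=4  [1,3,5,7]=4  [2,3,5,7]=6  [2,4,6,7]=6  [2,5,6,7]=12  [3,4,5,6]=6  [3,5,6,7]=12  [4,5,6,7]=12
  size 5 → [0,2,4,6,7]=10  [0,3,4,5,6]=10  [0,4,5,6,7]=20  [1,2,3,5,7]=10  [1,3,4,5,6]=10  [1,3,5,6,7]=20  [2,3,5,6,7]=30  [2,4,5,6,7]=30  [3,4,5,6,7]=30
  size 6 → [0,1,3,4,5,6]=20  [0,2,4,5,6,7]=60  [0,3,4,5,6,7]=60  [1,2,3,5,6,7]=60  [1,3,4,5,6,7]=60  [2,3,4,5,6,7]=90
  first=0(b) contributes 210
  first=1(c) contributes 210
  first=2(i) contributes 140
|[w]| = 560

560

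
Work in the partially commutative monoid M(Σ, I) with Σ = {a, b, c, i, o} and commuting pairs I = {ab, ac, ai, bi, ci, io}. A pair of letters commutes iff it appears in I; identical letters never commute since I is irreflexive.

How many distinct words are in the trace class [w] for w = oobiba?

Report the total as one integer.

0(o) covers ∅
1(o) covers 0:o
2(b) covers 1:o
3(i) covers ∅
4(b) covers 2:b
5(a) covers 1:o
floor of heap: 0:o, 3:i
completions by unplaced set U, small U first (add the entries for U minus each lowest piece of U):
  |U|=1: {3}:1  {4}:1  {5}:1
  |U|=2: {2,4}:1  {3,4}:2  {3,5}:2  {4,5}:2
  |U|=3: {2,3,4}:3  {2,4,5}:3  {3,4,5}:6
  |U|=4: {1,2,4,5}:3  {2,3,4,5}:12
  start at 0(o): 15
  start at 3(i): 3
sum over floor = 18

18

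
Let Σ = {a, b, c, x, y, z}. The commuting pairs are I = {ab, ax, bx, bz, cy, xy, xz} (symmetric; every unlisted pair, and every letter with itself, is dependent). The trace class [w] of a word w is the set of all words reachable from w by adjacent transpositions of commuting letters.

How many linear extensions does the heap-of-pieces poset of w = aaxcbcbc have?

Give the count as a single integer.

#0=a has no predecessor
#1=a depends on [0:a]
#2=x has no predecessor
#3=c depends on [1:a, 2:x]
#4=b depends on [3:c]
#5=c depends on [4:b]
#6=b depends on [5:c]
#7=c depends on [6:b]
sources: [0:a, 2:x]
N(rest) = Σ N(rest − s) over sources s of rest; N(one piece) = 1:
  size 1 → [7]=1
  size 2 → [6,7]=1
  size 3 → [5,6,7]=1
  size 4 → [4,5,6,7]=1
  size 5 → [3,4,5,6,7]=1
  size 6 → [1,3,4,5,6,7]=1  [2,3,4,5,6,7]=1
  first=0(a) contributes 2
  first=2(x) contributes 1
|[w]| = 3

3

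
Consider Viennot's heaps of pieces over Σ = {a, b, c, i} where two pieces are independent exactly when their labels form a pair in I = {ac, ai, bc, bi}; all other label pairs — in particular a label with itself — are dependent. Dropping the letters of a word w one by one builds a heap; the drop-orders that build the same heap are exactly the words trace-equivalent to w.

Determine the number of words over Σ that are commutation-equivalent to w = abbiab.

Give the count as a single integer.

#0=a has no predecessor
#1=b depends on [0:a]
#2=b depends on [1:b]
#3=i has no predecessor
#4=a depends on [2:b]
#5=b depends on [4:a]
sources: [0:a, 3:i]
N(rest) = Σ N(rest − s) over sources s of rest; N(one piece) = 1:
  size 1 → [3]=1  [5]=1
  size 2 → [3,5]=2  [4,5]=1
  size 3 → [2,4,5]=1  [3,4,5]=3
  size 4 → [1,2,4,5]=1  [2,3,4,5]=4
  first=0(a) contributes 5
  first=3(i) contributes 1
|[w]| = 6

6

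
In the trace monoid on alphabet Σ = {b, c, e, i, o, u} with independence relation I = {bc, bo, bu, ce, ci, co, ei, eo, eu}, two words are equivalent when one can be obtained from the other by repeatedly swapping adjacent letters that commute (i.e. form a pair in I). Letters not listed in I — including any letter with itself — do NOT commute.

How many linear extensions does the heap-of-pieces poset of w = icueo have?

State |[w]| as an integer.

10

drop 0:i onto floor
drop 1:c onto floor
drop 2:u onto {0:i, 1:c}
drop 3:e onto floor
drop 4:o onto {2:u}
ground layer = {0:i, 1:c, 3:e}
drop-orders for the pieces not yet dropped (sum over which currently-grounded one goes next):
  1 to go: {3} 1  {4} 1
  2 to go: {2,4} 1  {3,4} 2
  3 to go: {0,2,4} 1  {1,2,4} 1  {2,3,4} 3
  if 0:i drops first: 4 orders
  if 1:c drops first: 4 orders
  if 3:e drops first: 2 orders
heap linearizations: 10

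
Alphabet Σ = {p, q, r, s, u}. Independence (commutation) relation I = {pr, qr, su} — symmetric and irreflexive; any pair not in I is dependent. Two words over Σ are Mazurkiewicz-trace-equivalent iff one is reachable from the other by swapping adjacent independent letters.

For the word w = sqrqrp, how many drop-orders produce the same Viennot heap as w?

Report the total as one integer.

drop 0:s onto floor
drop 1:q onto {0:s}
drop 2:r onto {0:s}
drop 3:q onto {1:q}
drop 4:r onto {2:r}
drop 5:p onto {3:q}
ground layer = {0:s}
drop-orders for the pieces not yet dropped (sum over which currently-grounded one goes next):
  1 to go: {4} 1  {5} 1
  2 to go: {2,4} 1  {3,5} 1  {4,5} 2
  3 to go: {1,3,5} 1  {2,4,5} 3  {3,4,5} 3
  4 to go: {1,3,4,5} 4  {2,3,4,5} 6
  if 0:s drops first: 10 orders

10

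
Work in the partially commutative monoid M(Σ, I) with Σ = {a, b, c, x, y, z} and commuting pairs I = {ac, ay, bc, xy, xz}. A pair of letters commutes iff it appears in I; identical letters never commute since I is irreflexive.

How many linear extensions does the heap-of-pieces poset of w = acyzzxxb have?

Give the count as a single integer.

drop 0:a onto floor
drop 1:c onto floor
drop 2:y onto {1:c}
drop 3:z onto {0:a, 2:y}
drop 4:z onto {3:z}
drop 5:x onto {0:a, 1:c}
drop 6:x onto {5:x}
drop 7:b onto {4:z, 6:x}
ground layer = {0:a, 1:c}
drop-orders for the pieces not yet dropped (sum over which currently-grounded one goes next):
  1 to go: {7} 1
  2 to go: {4,7} 1  {6,7} 1
  3 to go: {3,4,7} 1  {4,6,7} 2  {5,6,7} 1
  4 to go: {2,3,4,7} 1  {3,4,6,7} 3  {4,5,6,7} 3
  5 to go: {2,3,4,6,7} 4  {3,4,5,6,7} 6
  6 to go: {0,3,4,5,6,7} 6  {2,3,4,5,6,7} 10
  if 0:a drops first: 10 orders
  if 1:c drops first: 16 orders
heap linearizations: 26

26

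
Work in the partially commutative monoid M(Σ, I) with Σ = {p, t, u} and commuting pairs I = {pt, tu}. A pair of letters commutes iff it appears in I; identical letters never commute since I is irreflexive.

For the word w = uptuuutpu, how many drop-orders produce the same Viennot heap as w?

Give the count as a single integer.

36

#0=u has no predecessor
#1=p depends on [0:u]
#2=t has no predecessor
#3=u depends on [1:p]
#4=u depends on [3:u]
#5=u depends on [4:u]
#6=t depends on [2:t]
#7=p depends on [5:u]
#8=u depends on [7:p]
sources: [0:u, 2:t]
N(rest) = Σ N(rest − s) over sources s of rest; N(one piece) = 1:
  size 1 → [6]=1  [8]=1
  size 2 → [2,6]=1  [6,8]=2  [7,8]=1
  size 3 → [2,6,8]=3  [5,7,8]=1  [6,7,8]=3
  size 4 → [2,6,7,8]=6  [4,5,7,8]=1  [5,6,7,8]=4
  size 5 → [2,5,6,7,8]=10  [3,4,5,7,8]=1  [4,5,6,7,8]=5
  size 6 → [1,3,4,5,7,8]=1  [2,4,5,6,7,8]=15  [3,4,5,6,7,8]=6
  size 7 → [0,1,3,4,5,7,8]=1  [1,3,4,5,6,7,8]=7  [2,3,4,5,6,7,8]=21
  first=0(u) contributes 28
  first=2(t) contributes 8
|[w]| = 36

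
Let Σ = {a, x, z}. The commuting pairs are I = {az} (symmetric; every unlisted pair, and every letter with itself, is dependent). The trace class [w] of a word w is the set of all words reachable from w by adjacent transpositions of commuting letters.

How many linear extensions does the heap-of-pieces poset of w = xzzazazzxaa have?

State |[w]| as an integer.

piece 0:x — minimal
piece 1:z rests on {0:x}
piece 2:z rests on {1:z}
piece 3:a rests on {0:x}
piece 4:z rests on {2:z}
piece 5:a rests on {3:a}
piece 6:z rests on {4:z}
piece 7:z rests on {6:z}
piece 8:x rests on {5:a, 7:z}
piece 9:a rests on {8:x}
piece 10:a rests on {9:a}
minimal pieces: {0:x}
ways to finish when only these pieces remain (= sum over removing one remaining piece with nothing left below it):
  1 left: {10}→1
  2 left: {9,10}→1
  3 left: {8,9,10}→1
  4 left: {5,8,9,10}→1  {7,8,9,10}→1
  5 left: {3,5,8,9,10}→1  {5,7,8,9,10}→2  {6,7,8,9,10}→1
  6 left: {3,5,7,8,9,10}→3  {4,6,7,8,9,10}→1  {5,6,7,8,9,10}→3
  7 left: {2,4,6,7,8,9,10}→1  {3,5,6,7,8,9,10}→6  {4,5,6,7,8,9,10}→4
  8 left: {1,2,4,6,7,8,9,10}→1  {2,4,5,6,7,8,9,10}→5  {3,4,5,6,7,8,9,10}→10
  9 left: {1,2,4,5,6,7,8,9,10}→6  {2,3,4,5,6,7,8,9,10}→15
  placing 0:x first → 21 extensions

21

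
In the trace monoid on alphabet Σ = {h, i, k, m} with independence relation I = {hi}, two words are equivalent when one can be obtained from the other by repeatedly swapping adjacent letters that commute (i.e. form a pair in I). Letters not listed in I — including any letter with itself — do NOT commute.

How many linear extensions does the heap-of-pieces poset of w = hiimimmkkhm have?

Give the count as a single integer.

#0=h has no predecessor
#1=i has no predecessor
#2=i depends on [1:i]
#3=m depends on [0:h, 2:i]
#4=i depends on [3:m]
#5=m depends on [4:i]
#6=m depends on [5:m]
#7=k depends on [6:m]
#8=k depends on [7:k]
#9=h depends on [8:k]
#10=m depends on [9:h]
sources: [0:h, 1:i]
N(rest) = Σ N(rest − s) over sources s of rest; N(one piece) = 1:
  size 1 → [10]=1
  size 2 → [9,10]=1
  size 3 → [8,9,10]=1
  size 4 → [7,8,9,10]=1
  size 5 → [6,7,8,9,10]=1
  size 6 → [5,6,7,8,9,10]=1
  size 7 → [4,5,6,7,8,9,10]=1
  size 8 → [3,4,5,6,7,8,9,10]=1
  size 9 → [0,3,4,5,6,7,8,9,10]=1  [2,3,4,5,6,7,8,9,10]=1
  first=0(h) contributes 1
  first=1(i) contributes 2
|[w]| = 3

3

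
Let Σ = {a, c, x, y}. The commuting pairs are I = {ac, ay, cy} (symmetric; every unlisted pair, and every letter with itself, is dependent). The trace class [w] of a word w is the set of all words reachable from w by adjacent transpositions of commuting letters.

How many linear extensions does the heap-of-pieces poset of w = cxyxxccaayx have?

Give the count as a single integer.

30

0(c) covers ∅
1(x) covers 0:c
2(y) covers 1:x
3(x) covers 2:y
4(x) covers 3:x
5(c) covers 4:x
6(c) covers 5:c
7(a) covers 4:x
8(a) covers 7:a
9(y) covers 4:x
10(x) covers 6:c, 8:a, 9:y
floor of heap: 0:c
completions by unplaced set U, small U first (add the entries for U minus each lowest piece of U):
  |U|=1: {10}:1
  |U|=2: {6,10}:1  {8,10}:1  {9,10}:1
  |U|=3: {5,6,10}:1  {6,8,10}:2  {6,9,10}:2  {7,8,10}:1  {8,9,10}:2
  |U|=4: {5,6,8,10}:3  {5,6,9,10}:3  {6,7,8,10}:3  {6,8,9,10}:6  {7,8,9,10}:3
  |U|=5: {5,6,7,8,10}:6  {5,6,8,9,10}:12  {6,7,8,9,10}:12
  |U|=6: {5,6,7,8,9,10}:30
  |U|=7: {4,5,6,7,8,9,10}:30
  |U|=8: {3,4,5,6,7,8,9,10}:30
  |U|=9: {2,3,4,5,6,7,8,9,10}:30
  start at 0(c): 30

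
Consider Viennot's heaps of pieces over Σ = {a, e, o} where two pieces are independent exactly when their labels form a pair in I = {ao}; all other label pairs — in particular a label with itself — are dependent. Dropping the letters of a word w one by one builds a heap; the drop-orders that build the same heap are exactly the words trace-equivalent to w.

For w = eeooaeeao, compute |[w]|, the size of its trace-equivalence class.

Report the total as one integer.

6

piece 0:e — minimal
piece 1:e rests on {0:e}
piece 2:o rests on {1:e}
piece 3:o rests on {2:o}
piece 4:a rests on {1:e}
piece 5:e rests on {3:o, 4:a}
piece 6:e rests on {5:e}
piece 7:a rests on {6:e}
piece 8:o rests on {6:e}
minimal pieces: {0:e}
ways to finish when only these pieces remain (= sum over removing one remaining piece with nothing left below it):
  1 left: {7}→1  {8}→1
  2 left: {7,8}→2
  3 left: {6,7,8}→2
  4 left: {5,6,7,8}→2
  5 left: {3,5,6,7,8}→2  {4,5,6,7,8}→2
  6 left: {2,3,5,6,7,8}→2  {3,4,5,6,7,8}→4
  7 left: {2,3,4,5,6,7,8}→6
  placing 0:e first → 6 extensions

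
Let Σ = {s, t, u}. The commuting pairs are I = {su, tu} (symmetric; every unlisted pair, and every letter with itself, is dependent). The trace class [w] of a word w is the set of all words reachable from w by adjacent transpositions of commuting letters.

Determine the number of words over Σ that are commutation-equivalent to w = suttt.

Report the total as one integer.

5

#0=s has no predecessor
#1=u has no predecessor
#2=t depends on [0:s]
#3=t depends on [2:t]
#4=t depends on [3:t]
sources: [0:s, 1:u]
N(rest) = Σ N(rest − s) over sources s of rest; N(one piece) = 1:
  size 1 → [1]=1  [4]=1
  size 2 → [1,4]=2  [3,4]=1
  size 3 → [1,3,4]=3  [2,3,4]=1
  first=0(s) contributes 4
  first=1(u) contributes 1
|[w]| = 5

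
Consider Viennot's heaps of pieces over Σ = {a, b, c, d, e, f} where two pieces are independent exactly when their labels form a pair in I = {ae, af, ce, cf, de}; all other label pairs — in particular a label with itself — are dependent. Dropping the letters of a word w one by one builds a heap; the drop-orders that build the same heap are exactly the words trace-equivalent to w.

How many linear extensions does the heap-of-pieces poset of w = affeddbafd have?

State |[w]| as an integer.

20

piece 0:a — minimal
piece 1:f — minimal
piece 2:f rests on {1:f}
piece 3:e rests on {2:f}
piece 4:d rests on {0:a, 2:f}
piece 5:d rests on {4:d}
piece 6:b rests on {3:e, 5:d}
piece 7:a rests on {6:b}
piece 8:f rests on {6:b}
piece 9:d rests on {7:a, 8:f}
minimal pieces: {0:a, 1:f}
ways to finish when only these pieces remain (= sum over removing one remaining piece with nothing left below it):
  1 left: {9}→1
  2 left: {7,9}→1  {8,9}→1
  3 left: {7,8,9}→2
  4 left: {6,7,8,9}→2
  5 left: {3,6,7,8,9}→2  {5,6,7,8,9}→2
  6 left: {3,5,6,7,8,9}→4  {4,5,6,7,8,9}→2
  7 left: {0,4,5,6,7,8,9}→2  {3,4,5,6,7,8,9}→6
  8 left: {0,3,4,5,6,7,8,9}→8  {2,3,4,5,6,7,8,9}→6
  placing 0:a first → 6 extensions
  placing 1:f first → 14 extensions
total linear extensions = 20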